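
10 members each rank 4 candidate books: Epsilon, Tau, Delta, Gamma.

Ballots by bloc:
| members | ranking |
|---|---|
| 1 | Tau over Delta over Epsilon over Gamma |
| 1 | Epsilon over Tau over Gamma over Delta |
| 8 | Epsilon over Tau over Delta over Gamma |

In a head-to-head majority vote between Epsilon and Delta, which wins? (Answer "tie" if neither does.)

Epsilon

Ballots ranking Epsilon above Delta: 1 + 8 = 9.
Ballots ranking Delta above Epsilon: 10 − 9 = 1.
Epsilon wins the head-to-head 9–1.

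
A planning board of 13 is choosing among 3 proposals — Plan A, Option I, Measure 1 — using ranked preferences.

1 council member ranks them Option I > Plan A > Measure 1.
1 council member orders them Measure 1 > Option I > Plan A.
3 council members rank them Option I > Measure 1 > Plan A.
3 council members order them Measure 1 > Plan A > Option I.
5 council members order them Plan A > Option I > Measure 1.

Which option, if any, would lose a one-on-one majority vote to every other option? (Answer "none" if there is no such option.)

Pairwise majorities:
Plan A vs Option I: Plan A preferred on 3+5 = 8 ballots; Plan A wins 8–5.
Plan A vs Measure 1: Measure 1 wins 7–6.
Option I vs Measure 1: Option I wins 9–4.
Every option wins at least one matchup (Plan A beats Option I; Option I beats Measure 1; Measure 1 beats Plan A), so there is no Condorcet loser.

none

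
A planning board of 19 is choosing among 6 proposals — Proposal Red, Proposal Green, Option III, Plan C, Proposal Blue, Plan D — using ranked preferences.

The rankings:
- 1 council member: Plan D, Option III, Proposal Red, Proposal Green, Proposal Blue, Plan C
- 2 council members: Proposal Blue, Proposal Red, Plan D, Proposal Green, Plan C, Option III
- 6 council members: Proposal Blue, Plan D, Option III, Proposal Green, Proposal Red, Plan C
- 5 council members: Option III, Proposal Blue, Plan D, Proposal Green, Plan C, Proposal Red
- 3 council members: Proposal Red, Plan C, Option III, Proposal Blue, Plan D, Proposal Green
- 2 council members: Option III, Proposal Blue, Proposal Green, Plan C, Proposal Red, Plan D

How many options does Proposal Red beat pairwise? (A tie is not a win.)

1

Proposal Red against each rival (19 council members):
Proposal Red vs Proposal Green: Proposal Green wins 13–6.
Proposal Red vs Option III: Proposal Red is ranked higher on 2+3 = 5 ballots, Option III on 14. Option III wins 14–5.
Proposal Red vs Plan C: Proposal Red preferred on 1+2+6+3 = 12 ballots; Proposal Red wins 12–7.
Proposal Red vs Proposal Blue: Proposal Blue wins 15–4.
Proposal Red vs Plan D: Plan D wins 12–7.
Proposal Red beats Plan C; loses to Proposal Green, Option III, Proposal Blue, Plan D — 1 pairwise win.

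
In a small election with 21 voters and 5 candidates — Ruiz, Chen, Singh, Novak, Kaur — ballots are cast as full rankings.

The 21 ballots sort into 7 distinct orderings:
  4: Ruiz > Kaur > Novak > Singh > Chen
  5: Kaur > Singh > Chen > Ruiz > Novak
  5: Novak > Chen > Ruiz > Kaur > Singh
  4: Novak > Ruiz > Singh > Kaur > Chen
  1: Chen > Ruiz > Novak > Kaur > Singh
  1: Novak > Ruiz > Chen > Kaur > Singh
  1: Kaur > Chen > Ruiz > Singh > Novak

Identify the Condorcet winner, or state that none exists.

Head-to-head results (21 voters):
Ruiz vs Chen: Ruiz preferred on 4+4+1 = 9 ballots; Chen wins 12–9.
Ruiz vs Singh: 4+5+4+1+1+1 = 16 for Ruiz, 5 for Singh — Ruiz by 16–5.
Ruiz vs Novak: Ruiz is ranked higher on 4+5+1+1 = 11 ballots, Novak on 10. Ruiz wins 11–10.
Ruiz vs Kaur: 4+5+4+1+1 = 15 for Ruiz, 6 for Kaur — Ruiz by 15–6.
Chen vs Singh: 5+1+1+1 = 8 for Chen, 13 for Singh — Singh by 13–8.
Chen vs Novak: 7 to 14, Novak.
Chen vs Kaur: 7 to 14, Kaur.
Singh vs Novak: Singh preferred on 5+1 = 6 ballots; Novak wins 15–6.
Singh vs Kaur: 4 for Singh, 17 for Kaur — Kaur by 17–4.
Novak vs Kaur: 11 to 10, Novak.
Each candidate drops at least one matchup (Ruiz loses to Chen; Chen loses to Singh; Singh loses to Ruiz; Novak loses to Ruiz; Kaur loses to Ruiz); the cycle Ruiz > Singh > Chen > Ruiz rules out a Condorcet winner.

none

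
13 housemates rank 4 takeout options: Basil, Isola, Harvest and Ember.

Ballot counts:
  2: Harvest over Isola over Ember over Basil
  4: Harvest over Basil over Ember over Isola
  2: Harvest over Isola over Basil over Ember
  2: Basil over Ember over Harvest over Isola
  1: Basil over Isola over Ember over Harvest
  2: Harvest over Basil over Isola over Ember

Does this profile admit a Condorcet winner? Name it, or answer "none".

Pairwise majorities:
Basil vs Isola: 9 to 4, Basil.
Basil vs Harvest: Basil preferred on 2+1 = 3 ballots; Harvest wins 10–3.
Basil vs Ember: Basil preferred on 4+2+2+1+2 = 11 ballots; Basil wins 11–2.
Isola vs Harvest: Isola preferred on 1 ballot; Harvest wins 12–1.
Isola vs Ember: 7 to 6, Isola.
Harvest vs Ember: Harvest preferred on 2+4+2+2 = 10 ballots; Harvest wins 10–3.
Harvest defeats every rival head-to-head and is the Condorcet winner.

Harvest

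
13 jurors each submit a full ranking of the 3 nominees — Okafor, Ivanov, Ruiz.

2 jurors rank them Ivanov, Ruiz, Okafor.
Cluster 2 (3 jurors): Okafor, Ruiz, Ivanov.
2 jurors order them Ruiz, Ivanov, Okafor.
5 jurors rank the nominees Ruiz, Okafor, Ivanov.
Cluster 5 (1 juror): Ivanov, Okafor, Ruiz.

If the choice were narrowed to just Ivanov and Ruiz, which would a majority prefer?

Ruiz

Ballots ranking Ivanov above Ruiz: 2 + 1 = 3.
Ballots ranking Ruiz above Ivanov: 13 − 3 = 10.
Ruiz wins the head-to-head 10–3.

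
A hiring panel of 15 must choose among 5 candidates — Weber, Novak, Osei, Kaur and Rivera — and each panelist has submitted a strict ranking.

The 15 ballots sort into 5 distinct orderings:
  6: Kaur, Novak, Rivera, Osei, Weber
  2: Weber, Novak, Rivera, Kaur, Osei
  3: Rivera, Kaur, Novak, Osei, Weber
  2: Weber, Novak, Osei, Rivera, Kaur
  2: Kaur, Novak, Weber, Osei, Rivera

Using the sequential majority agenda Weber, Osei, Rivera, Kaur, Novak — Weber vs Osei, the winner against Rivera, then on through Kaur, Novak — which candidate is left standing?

Kaur

Round 1: Weber vs Osei — 6–9, Osei advances.
Round 2: Osei vs Rivera — 4–11, Rivera advances.
Round 3: Rivera vs Kaur — 7–8, Kaur advances.
Round 4: Kaur vs Novak — 11–4, Kaur advances.
Kaur survives the agenda.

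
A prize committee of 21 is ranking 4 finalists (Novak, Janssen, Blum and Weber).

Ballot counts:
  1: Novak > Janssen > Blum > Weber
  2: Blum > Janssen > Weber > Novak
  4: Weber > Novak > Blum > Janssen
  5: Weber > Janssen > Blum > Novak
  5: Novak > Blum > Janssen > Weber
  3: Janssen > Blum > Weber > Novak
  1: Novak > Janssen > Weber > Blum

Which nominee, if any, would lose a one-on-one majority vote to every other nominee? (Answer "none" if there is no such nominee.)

none

Head-to-head results (21 jurors):
Novak–Janssen: Novak 11–10.
Novak vs Blum: Novak wins 11–10.
Novak vs Weber: Novak preferred on 1+5+1 = 7 ballots; Weber wins 14–7.
Janssen vs Blum: 1+5+3+1 = 10 for Janssen, 11 for Blum — Blum by 11–10.
Janssen vs Weber: Janssen is ranked higher on 1+2+5+3+1 = 12 ballots, Weber on 9. Janssen wins 12–9.
Blum vs Weber: Blum wins 11–10.
Every nominee wins at least one matchup (Novak beats Janssen; Janssen beats Weber; Blum beats Janssen; Weber beats Novak), so there is no Condorcet loser.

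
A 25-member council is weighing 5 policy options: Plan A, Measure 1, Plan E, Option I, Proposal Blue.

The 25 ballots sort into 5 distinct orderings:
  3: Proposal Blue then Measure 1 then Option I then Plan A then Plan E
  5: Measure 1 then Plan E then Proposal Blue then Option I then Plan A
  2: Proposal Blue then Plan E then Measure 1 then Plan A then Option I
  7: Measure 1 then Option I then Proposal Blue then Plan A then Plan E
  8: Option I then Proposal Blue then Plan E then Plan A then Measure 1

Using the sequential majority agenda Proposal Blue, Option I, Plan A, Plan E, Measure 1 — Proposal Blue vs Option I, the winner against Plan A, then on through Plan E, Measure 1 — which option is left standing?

Round 1: Proposal Blue vs Option I — 10–15, Option I advances.
Round 2: Option I vs Plan A — 23–2, Option I advances.
Round 3: Option I vs Plan E — 18–7, Option I advances.
Round 4: Option I vs Measure 1 — 8–17, Measure 1 advances.
The agenda winner is Measure 1.

Measure 1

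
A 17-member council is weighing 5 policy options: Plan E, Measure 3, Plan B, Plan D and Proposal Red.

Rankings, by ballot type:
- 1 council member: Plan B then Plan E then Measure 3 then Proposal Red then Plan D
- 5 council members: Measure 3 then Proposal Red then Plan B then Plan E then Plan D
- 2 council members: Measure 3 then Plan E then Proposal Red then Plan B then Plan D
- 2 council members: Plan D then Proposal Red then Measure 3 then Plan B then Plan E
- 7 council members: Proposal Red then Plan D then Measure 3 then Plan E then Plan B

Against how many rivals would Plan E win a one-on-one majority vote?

1

Plan E against each rival (17 council members):
Plan E–Measure 3: Measure 3 16–1.
Plan E vs Plan B: Plan E, 9–8.
Plan E vs Plan D: Plan E is ranked higher on 1+5+2 = 8 ballots, Plan D on 9. Plan D wins 9–8.
Plan E vs Proposal Red: Proposal Red, 14–3.
Plan E beats Plan B; loses to Measure 3, Plan D, Proposal Red — 1 pairwise win.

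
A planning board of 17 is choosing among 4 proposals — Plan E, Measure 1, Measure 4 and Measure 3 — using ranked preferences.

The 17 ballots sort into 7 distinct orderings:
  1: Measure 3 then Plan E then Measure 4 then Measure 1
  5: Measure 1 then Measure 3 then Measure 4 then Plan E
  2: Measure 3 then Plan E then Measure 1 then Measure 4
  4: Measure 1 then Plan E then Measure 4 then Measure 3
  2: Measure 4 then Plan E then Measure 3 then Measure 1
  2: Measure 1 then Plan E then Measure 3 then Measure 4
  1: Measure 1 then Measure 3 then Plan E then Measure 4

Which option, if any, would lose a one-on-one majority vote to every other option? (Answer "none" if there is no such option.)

Measure 4

Head-to-head results (17 council members):
Plan E–Measure 1: Measure 1 12–5.
Plan E vs Measure 4: Plan E is ranked higher on 1+2+4+2+1 = 10 ballots, Measure 4 on 7. Plan E wins 10–7.
Plan E–Measure 3: Measure 3 9–8.
Measure 1 vs Measure 4: 5+2+4+2+1 = 14 for Measure 1, 3 for Measure 4 — Measure 1 by 14–3.
Measure 1–Measure 3: Measure 1 12–5.
Measure 4 vs Measure 3: Measure 3 wins 11–6.
Measure 4 loses to every other option — it is the Condorcet loser.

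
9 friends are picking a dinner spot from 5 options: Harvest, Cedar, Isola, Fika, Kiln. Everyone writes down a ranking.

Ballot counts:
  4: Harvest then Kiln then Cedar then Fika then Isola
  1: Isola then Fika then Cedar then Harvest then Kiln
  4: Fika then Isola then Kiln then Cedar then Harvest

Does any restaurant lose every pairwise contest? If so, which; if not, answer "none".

none

Pairwise majorities:
Harvest vs Cedar: Cedar wins 5–4.
Harvest vs Isola: Harvest preferred on 4 ballots; Isola wins 5–4.
Harvest vs Fika: 4 to 5, Fika.
Harvest–Kiln: Harvest 5–4.
Cedar vs Isola: Cedar is ranked higher on 4 ballots, Isola on 5. Isola wins 5–4.
Cedar vs Fika: Cedar preferred on 4 ballots; Fika wins 5–4.
Cedar vs Kiln: Kiln wins 8–1.
Isola vs Fika: Isola is ranked higher on 1 ballot, Fika on 8. Fika wins 8–1.
Isola vs Kiln: Isola wins 5–4.
Fika vs Kiln: 5 to 4, Fika.
No restaurant is winless: Harvest beats Kiln; Cedar beats Harvest; Isola beats Harvest; Fika beats Harvest; Kiln beats Cedar. There is no Condorcet loser.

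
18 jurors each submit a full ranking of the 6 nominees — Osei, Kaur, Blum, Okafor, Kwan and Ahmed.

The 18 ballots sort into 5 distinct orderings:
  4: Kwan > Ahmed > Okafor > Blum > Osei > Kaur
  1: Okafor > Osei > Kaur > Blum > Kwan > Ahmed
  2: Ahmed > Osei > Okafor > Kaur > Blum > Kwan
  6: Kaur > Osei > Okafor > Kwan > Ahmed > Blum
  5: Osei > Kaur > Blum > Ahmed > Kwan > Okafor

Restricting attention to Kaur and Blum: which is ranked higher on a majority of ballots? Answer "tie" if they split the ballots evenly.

Ballots ranking Kaur above Blum: 1 + 2 + 6 + 5 = 14.
Ballots ranking Blum above Kaur: 18 − 14 = 4.
Kaur wins the head-to-head 14–4.

Kaur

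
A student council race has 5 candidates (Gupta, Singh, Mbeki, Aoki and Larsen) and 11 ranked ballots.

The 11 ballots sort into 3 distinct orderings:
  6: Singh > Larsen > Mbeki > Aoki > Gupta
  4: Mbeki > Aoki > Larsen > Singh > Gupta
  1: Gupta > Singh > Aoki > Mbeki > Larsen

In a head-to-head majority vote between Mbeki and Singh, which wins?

Ballots ranking Mbeki above Singh: 4.
Ballots ranking Singh above Mbeki: 11 − 4 = 7.
Singh wins the head-to-head 7–4.

Singh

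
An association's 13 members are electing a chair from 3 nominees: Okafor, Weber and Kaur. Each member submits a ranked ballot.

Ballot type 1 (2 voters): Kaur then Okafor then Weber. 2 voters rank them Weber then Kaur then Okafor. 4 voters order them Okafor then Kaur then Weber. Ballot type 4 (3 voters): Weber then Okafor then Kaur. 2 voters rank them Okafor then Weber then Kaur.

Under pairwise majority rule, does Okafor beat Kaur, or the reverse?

Okafor

Ballots ranking Okafor above Kaur: 4 + 3 + 2 = 9.
Ballots ranking Kaur above Okafor: 13 − 9 = 4.
Okafor wins the head-to-head 9–4.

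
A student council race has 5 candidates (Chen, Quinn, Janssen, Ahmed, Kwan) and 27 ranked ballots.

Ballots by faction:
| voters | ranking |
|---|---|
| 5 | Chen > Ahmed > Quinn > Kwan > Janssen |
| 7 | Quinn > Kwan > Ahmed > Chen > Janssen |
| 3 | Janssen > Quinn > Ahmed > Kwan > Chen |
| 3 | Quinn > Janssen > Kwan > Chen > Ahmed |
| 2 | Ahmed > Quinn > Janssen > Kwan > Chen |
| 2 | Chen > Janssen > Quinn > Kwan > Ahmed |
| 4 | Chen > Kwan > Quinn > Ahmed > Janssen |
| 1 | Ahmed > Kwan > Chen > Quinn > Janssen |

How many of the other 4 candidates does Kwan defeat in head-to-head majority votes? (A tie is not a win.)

Kwan against each rival (27 voters):
Kwan vs Chen: Kwan, 16–11.
Kwan–Quinn: Quinn 22–5.
Kwan vs Janssen: Kwan preferred on 5+7+4+1 = 17 ballots; Kwan wins 17–10.
Kwan vs Ahmed: Kwan wins 16–11.
Kwan beats Chen, Janssen, Ahmed; loses to Quinn — 3 pairwise wins.

3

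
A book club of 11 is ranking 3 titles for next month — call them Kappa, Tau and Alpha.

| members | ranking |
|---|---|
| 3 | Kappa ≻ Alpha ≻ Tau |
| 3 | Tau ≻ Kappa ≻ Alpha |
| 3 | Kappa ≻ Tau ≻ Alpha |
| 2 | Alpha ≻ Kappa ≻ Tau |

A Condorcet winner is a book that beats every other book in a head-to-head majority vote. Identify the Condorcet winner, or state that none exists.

Kappa

Check each pair by majority over 11 ballots:
Kappa vs Tau: 3+3+2 = 8 for Kappa, 3 for Tau — Kappa by 8–3.
Kappa vs Alpha: Kappa preferred on 3+3+3 = 9 ballots; Kappa wins 9–2.
Tau vs Alpha: Tau preferred on 3+3 = 6 ballots; Tau wins 6–5.
Kappa beats each of Tau, Alpha — Kappa is the Condorcet winner.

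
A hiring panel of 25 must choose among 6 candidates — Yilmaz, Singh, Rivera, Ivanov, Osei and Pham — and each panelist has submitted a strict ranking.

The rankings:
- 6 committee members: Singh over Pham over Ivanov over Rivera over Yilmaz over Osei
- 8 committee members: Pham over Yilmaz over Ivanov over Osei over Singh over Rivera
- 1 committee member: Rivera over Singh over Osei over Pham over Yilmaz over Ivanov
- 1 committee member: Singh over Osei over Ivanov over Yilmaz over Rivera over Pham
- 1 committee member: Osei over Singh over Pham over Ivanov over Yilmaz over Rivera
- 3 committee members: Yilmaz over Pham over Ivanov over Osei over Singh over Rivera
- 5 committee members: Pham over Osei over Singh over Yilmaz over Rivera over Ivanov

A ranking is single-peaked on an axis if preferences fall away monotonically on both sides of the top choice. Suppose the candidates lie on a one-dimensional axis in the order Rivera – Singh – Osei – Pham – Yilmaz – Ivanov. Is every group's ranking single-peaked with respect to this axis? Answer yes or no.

Axis positions: Rivera=1, Singh=2, Osei=3, Pham=4, Yilmaz=5, Ivanov=6.
Group 1: ranking walks positions 2-4-6-1-5-3; Pham is ranked above Osei even though Osei lies between Pham and the peak Singh on the axis — preferences dip and rise again. Not single-peaked.
Group 2 (peak Pham at position 4): ranking walks positions 4-5-6-3-2-1, expanding outward from the peak — single-peaked.
Group 3 (peak Rivera at position 1): ranking walks positions 1-2-3-4-5-6, expanding outward from the peak — single-peaked.
Group 4: ranking walks positions 2-3-6-5-1-4; Ivanov is ranked above Pham even though Pham lies between Ivanov and the peak Singh on the axis — preferences dip and rise again. Not single-peaked.
Group 5: ranking walks positions 3-2-4-6-5-1; Ivanov is ranked above Yilmaz even though Yilmaz lies between Ivanov and the peak Osei on the axis — preferences dip and rise again. Not single-peaked.
Group 6 (peak Yilmaz at position 5): ranking walks positions 5-4-6-3-2-1, expanding outward from the peak — single-peaked.
Group 7 (peak Pham at position 4): ranking walks positions 4-3-2-5-1-6, expanding outward from the peak — single-peaked.
Group 1 violates single-peakedness, so the profile is not single-peaked on this axis.

no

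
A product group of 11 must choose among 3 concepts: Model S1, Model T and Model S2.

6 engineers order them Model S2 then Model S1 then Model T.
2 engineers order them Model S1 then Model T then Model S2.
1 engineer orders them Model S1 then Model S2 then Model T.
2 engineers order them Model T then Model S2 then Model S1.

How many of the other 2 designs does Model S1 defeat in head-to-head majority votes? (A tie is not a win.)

1

Model S1 against each rival (11 engineers):
Model S1–Model T: Model S1 9–2.
Model S1–Model S2: Model S2 8–3.
Model S1 beats Model T; loses to Model S2 — 1 pairwise win.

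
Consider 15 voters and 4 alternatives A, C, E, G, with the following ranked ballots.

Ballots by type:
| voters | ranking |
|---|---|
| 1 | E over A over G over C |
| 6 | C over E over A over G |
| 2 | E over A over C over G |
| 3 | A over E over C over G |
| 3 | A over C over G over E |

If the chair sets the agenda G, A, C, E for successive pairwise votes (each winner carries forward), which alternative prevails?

Round 1: G vs A — 0–15, A advances.
Round 2: A vs C — 9–6, A advances.
Round 3: A vs E — 6–9, E advances.
E survives the agenda.

E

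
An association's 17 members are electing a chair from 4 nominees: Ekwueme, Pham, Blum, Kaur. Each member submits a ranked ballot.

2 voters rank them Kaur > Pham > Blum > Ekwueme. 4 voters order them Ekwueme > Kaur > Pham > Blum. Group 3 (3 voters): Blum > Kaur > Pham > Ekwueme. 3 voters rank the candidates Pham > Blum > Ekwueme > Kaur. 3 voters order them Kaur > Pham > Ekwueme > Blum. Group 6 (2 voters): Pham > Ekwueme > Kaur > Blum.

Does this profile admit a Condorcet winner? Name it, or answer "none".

none

Pairwise majorities:
Ekwueme vs Pham: Pham, 13–4.
Ekwueme vs Blum: Ekwueme, 9–8.
Ekwueme vs Kaur: Ekwueme, 9–8.
Pham vs Blum: Pham wins 14–3.
Pham–Kaur: Kaur 12–5.
Blum vs Kaur: Kaur wins 11–6.
No candidate is unbeaten: Ekwueme loses to Pham; Pham loses to Kaur; Blum loses to Ekwueme; Kaur loses to Ekwueme. In particular Ekwueme → Kaur → Pham → Ekwueme is a majority cycle — no Condorcet winner exists.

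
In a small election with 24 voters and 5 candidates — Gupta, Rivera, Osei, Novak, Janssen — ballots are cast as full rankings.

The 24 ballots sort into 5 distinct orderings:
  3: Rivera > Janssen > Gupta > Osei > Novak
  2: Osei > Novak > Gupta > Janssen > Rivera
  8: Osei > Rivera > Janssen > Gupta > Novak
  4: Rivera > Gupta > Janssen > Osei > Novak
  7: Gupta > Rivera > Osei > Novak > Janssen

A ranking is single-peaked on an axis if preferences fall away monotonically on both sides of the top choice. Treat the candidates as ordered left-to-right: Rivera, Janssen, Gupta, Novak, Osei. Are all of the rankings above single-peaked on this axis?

no

Axis positions: Rivera=1, Janssen=2, Gupta=3, Novak=4, Osei=5.
Type 1: ranking walks positions 1-2-3-5-4; Osei is ranked above Novak even though Novak lies between Osei and the peak Rivera on the axis — preferences dip and rise again. Not single-peaked.
Type 2 (peak Osei at position 5): ranking walks positions 5-4-3-2-1, expanding outward from the peak — single-peaked.
Type 3: ranking walks positions 5-1-2-3-4; Rivera is ranked above Novak even though Novak lies between Rivera and the peak Osei on the axis — preferences dip and rise again. Not single-peaked.
Type 4: ranking walks positions 1-3-2-5-4; Gupta is ranked above Janssen even though Janssen lies between Gupta and the peak Rivera on the axis — preferences dip and rise again. Not single-peaked.
Type 5: ranking walks positions 3-1-5-4-2; Rivera is ranked above Janssen even though Janssen lies between Rivera and the peak Gupta on the axis — preferences dip and rise again. Not single-peaked.
Type 1 violates single-peakedness, so the profile is not single-peaked on this axis.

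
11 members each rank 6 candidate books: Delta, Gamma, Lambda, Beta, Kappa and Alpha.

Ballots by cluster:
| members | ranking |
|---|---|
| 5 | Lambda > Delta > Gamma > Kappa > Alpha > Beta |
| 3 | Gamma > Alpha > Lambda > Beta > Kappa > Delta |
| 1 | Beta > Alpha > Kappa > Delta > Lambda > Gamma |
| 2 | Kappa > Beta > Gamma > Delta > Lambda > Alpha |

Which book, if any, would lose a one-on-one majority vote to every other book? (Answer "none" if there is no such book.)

none

Head-to-head results (11 members):
Delta–Gamma: Delta 6–5.
Delta vs Lambda: Delta is ranked higher on 1+2 = 3 ballots, Lambda on 8. Lambda wins 8–3.
Delta–Beta: Beta 6–5.
Delta vs Kappa: 5 to 6, Kappa.
Delta vs Alpha: Delta is ranked higher on 5+2 = 7 ballots, Alpha on 4. Delta wins 7–4.
Gamma vs Lambda: Gamma is ranked higher on 3+2 = 5 ballots, Lambda on 6. Lambda wins 6–5.
Gamma vs Beta: Gamma preferred on 5+3 = 8 ballots; Gamma wins 8–3.
Gamma vs Kappa: 5+3 = 8 for Gamma, 3 for Kappa — Gamma by 8–3.
Gamma vs Alpha: Gamma preferred on 5+3+2 = 10 ballots; Gamma wins 10–1.
Lambda vs Beta: 5+3 = 8 for Lambda, 3 for Beta — Lambda by 8–3.
Lambda vs Kappa: Lambda is ranked higher on 5+3 = 8 ballots, Kappa on 3. Lambda wins 8–3.
Lambda vs Alpha: Lambda, 7–4.
Beta–Kappa: Kappa 7–4.
Beta vs Alpha: 1+2 = 3 for Beta, 8 for Alpha — Alpha by 8–3.
Kappa–Alpha: Kappa 7–4.
Each book has at least one pairwise win (Delta beats Gamma; Gamma beats Beta; Lambda beats Delta; Beta beats Delta; Kappa beats Delta; Alpha beats Beta) — no Condorcet loser.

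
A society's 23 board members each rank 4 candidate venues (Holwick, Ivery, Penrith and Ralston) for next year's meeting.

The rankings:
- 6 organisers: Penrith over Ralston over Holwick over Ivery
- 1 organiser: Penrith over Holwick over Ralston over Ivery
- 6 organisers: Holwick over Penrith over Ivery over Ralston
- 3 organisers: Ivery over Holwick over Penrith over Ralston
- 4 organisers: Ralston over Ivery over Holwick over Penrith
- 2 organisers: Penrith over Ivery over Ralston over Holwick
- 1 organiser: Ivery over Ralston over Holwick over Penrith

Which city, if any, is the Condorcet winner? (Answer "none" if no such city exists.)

none

Pairwise majorities:
Holwick vs Ivery: Holwick preferred on 6+1+6 = 13 ballots; Holwick wins 13–10.
Holwick vs Penrith: 14 to 9, Holwick.
Holwick–Ralston: Ralston 13–10.
Ivery vs Penrith: Penrith wins 15–8.
Ivery vs Ralston: Ivery wins 12–11.
Penrith vs Ralston: Penrith is ranked higher on 6+1+6+3+2 = 18 ballots, Ralston on 5. Penrith wins 18–5.
No city is unbeaten: Holwick loses to Ralston; Ivery loses to Holwick; Penrith loses to Holwick; Ralston loses to Ivery. In particular Holwick beats Ivery beats Ralston beats Holwick is a majority cycle — no Condorcet winner exists.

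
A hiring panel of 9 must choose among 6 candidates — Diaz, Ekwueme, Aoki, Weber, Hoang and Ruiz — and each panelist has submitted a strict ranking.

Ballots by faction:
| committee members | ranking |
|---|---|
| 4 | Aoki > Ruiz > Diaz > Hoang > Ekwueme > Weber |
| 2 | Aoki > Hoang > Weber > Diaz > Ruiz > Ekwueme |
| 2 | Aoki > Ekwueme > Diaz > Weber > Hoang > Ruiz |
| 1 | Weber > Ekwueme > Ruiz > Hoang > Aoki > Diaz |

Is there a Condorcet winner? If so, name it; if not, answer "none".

Check each pair by majority over 9 ballots:
Diaz vs Ekwueme: Diaz wins 6–3.
Diaz vs Aoki: Aoki, 9–0.
Diaz vs Weber: Diaz, 6–3.
Diaz vs Hoang: Diaz, 6–3.
Diaz vs Ruiz: Ruiz wins 5–4.
Ekwueme vs Aoki: Aoki wins 8–1.
Ekwueme vs Weber: Ekwueme, 6–3.
Ekwueme–Hoang: Hoang 6–3.
Ekwueme vs Ruiz: Ruiz wins 6–3.
Aoki vs Weber: Aoki, 8–1.
Aoki–Hoang: Aoki 8–1.
Aoki vs Ruiz: Aoki wins 8–1.
Weber vs Hoang: Hoang wins 6–3.
Weber vs Ruiz: Weber, 5–4.
Hoang vs Ruiz: Ruiz wins 5–4.
Only Aoki has no losses; Aoki is the Condorcet winner.

Aoki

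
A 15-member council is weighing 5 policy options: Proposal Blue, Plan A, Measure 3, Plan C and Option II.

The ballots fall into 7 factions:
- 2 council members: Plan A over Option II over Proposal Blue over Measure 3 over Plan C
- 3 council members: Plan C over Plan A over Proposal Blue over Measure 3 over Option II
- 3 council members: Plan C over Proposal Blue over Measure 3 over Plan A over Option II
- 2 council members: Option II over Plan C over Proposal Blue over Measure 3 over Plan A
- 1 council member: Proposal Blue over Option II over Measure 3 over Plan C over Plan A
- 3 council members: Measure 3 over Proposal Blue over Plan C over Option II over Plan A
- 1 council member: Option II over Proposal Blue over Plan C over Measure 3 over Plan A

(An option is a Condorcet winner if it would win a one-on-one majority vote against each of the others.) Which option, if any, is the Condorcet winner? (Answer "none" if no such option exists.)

Plan C

Head-to-head results (15 council members):
Proposal Blue vs Plan A: Proposal Blue wins 10–5.
Proposal Blue–Measure 3: Proposal Blue 12–3.
Proposal Blue vs Plan C: Plan C, 8–7.
Proposal Blue–Option II: Proposal Blue 10–5.
Plan A–Measure 3: Measure 3 10–5.
Plan A vs Plan C: Plan C wins 13–2.
Plan A vs Option II: Plan A, 8–7.
Measure 3–Plan C: Plan C 9–6.
Measure 3 vs Option II: Measure 3 wins 9–6.
Plan C vs Option II: Plan C wins 9–6.
Plan C defeats every rival head-to-head and is the Condorcet winner.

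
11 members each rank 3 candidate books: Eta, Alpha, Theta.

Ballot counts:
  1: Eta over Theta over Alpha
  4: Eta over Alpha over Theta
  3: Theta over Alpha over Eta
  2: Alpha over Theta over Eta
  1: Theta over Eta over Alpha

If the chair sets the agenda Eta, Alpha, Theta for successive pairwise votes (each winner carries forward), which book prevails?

Round 1: Eta vs Alpha — 6–5, Eta advances.
Round 2: Eta vs Theta — 5–6, Theta advances.
Theta survives the agenda.

Theta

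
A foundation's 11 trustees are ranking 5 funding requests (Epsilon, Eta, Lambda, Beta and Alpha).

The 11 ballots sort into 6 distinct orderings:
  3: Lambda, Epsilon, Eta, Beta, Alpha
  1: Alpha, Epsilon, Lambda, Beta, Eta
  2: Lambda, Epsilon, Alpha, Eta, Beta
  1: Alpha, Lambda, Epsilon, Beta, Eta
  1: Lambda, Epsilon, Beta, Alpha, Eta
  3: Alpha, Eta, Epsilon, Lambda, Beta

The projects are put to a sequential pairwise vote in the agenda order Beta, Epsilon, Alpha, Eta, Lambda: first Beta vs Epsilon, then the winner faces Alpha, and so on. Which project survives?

Lambda

Round 1: Beta vs Epsilon — 0–11, Epsilon advances.
Round 2: Epsilon vs Alpha — 6–5, Epsilon advances.
Round 3: Epsilon vs Eta — 8–3, Epsilon advances.
Round 4: Epsilon vs Lambda — 4–7, Lambda advances.
The agenda winner is Lambda.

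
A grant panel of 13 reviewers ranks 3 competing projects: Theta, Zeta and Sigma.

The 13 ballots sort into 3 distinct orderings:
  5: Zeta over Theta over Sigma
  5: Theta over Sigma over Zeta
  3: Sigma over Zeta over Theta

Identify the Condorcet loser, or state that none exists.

none

Head-to-head results (13 reviewers):
Theta–Zeta: Zeta 8–5.
Theta–Sigma: Theta 10–3.
Zeta vs Sigma: Sigma wins 8–5.
Every project wins at least one matchup (Theta beats Sigma; Zeta beats Theta; Sigma beats Zeta), so there is no Condorcet loser.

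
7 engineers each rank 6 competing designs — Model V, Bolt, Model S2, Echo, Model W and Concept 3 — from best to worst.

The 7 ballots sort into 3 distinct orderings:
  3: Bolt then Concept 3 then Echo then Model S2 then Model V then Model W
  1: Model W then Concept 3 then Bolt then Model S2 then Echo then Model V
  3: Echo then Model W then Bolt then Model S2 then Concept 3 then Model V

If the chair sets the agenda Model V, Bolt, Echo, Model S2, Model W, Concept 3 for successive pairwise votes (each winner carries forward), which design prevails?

Model W

Round 1: Model V vs Bolt — 0–7, Bolt advances.
Round 2: Bolt vs Echo — 4–3, Bolt advances.
Round 3: Bolt vs Model S2 — 7–0, Bolt advances.
Round 4: Bolt vs Model W — 3–4, Model W advances.
Round 5: Model W vs Concept 3 — 4–3, Model W advances.
Model W survives the agenda.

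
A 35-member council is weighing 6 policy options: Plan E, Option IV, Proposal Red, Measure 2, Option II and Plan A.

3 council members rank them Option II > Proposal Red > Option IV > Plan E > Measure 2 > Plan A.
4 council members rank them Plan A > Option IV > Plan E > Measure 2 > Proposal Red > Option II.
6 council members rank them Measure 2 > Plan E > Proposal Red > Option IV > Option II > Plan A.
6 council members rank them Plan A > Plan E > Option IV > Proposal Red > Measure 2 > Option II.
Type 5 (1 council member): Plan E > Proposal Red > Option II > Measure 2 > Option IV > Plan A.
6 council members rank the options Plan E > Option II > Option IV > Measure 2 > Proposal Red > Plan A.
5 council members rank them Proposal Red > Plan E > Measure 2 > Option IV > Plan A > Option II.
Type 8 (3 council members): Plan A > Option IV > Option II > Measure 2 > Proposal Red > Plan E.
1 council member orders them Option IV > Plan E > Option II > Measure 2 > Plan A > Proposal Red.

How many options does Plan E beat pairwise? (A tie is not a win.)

5

Plan E against each rival (35 council members):
Plan E vs Option IV: Plan E preferred on 6+6+1+6+5 = 24 ballots; Plan E wins 24–11.
Plan E vs Proposal Red: Plan E is ranked higher on 4+6+6+1+6+1 = 24 ballots, Proposal Red on 11. Plan E wins 24–11.
Plan E vs Measure 2: 26 to 9, Plan E.
Plan E vs Option II: Plan E wins 29–6.
Plan E vs Plan A: Plan E wins 22–13.
Plan E beats Option IV, Proposal Red, Measure 2, Option II, Plan A — 5 pairwise wins.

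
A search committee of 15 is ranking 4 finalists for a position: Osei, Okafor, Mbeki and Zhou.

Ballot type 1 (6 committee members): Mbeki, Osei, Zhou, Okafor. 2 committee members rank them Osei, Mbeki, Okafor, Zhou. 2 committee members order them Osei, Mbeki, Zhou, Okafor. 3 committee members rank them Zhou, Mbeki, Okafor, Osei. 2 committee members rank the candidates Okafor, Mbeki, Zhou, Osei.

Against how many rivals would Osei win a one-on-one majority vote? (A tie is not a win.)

Osei against each rival (15 committee members):
Osei vs Okafor: Osei is ranked higher on 6+2+2 = 10 ballots, Okafor on 5. Osei wins 10–5.
Osei vs Mbeki: Mbeki wins 11–4.
Osei vs Zhou: 10 to 5, Osei.
Osei beats Okafor, Zhou; loses to Mbeki — 2 pairwise wins.

2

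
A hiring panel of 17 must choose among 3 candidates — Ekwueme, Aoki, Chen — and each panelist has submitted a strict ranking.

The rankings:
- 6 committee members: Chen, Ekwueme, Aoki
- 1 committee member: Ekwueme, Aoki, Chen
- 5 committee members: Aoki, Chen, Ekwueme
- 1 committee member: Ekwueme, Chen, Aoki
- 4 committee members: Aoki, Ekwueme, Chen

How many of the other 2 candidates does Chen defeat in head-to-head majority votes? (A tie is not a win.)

Chen against each rival (17 committee members):
Chen vs Ekwueme: 6+5 = 11 for Chen, 6 for Ekwueme — Chen by 11–6.
Chen–Aoki: Aoki 10–7.
Chen beats Ekwueme; loses to Aoki — 1 pairwise win.

1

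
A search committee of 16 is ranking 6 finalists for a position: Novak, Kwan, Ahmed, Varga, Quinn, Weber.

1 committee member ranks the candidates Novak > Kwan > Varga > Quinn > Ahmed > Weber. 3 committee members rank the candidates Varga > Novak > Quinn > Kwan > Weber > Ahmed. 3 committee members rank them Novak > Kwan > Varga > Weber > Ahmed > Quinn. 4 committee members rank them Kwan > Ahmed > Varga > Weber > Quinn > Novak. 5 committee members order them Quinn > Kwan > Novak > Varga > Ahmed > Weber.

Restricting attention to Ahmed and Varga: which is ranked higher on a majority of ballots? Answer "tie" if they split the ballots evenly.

Varga

Ballots ranking Ahmed above Varga: 4.
Ballots ranking Varga above Ahmed: 16 − 4 = 12.
Varga wins the head-to-head 12–4.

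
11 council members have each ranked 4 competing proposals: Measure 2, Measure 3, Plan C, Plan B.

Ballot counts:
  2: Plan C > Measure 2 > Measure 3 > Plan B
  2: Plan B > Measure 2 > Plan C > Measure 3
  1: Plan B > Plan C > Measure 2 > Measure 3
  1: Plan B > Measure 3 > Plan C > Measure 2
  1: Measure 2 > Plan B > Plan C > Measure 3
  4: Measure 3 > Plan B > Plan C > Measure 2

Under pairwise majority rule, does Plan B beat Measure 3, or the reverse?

Ballots ranking Plan B above Measure 3: 2 + 1 + 1 + 1 = 5.
Ballots ranking Measure 3 above Plan B: 11 − 5 = 6.
Measure 3 wins the head-to-head 6–5.

Measure 3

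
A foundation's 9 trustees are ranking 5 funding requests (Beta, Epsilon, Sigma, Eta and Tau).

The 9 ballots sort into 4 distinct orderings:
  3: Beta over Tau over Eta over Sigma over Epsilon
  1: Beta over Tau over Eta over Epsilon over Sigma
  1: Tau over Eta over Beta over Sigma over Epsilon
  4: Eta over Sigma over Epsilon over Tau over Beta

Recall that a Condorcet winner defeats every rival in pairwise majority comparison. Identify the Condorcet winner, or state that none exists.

Tau

Pairwise majorities:
Beta vs Epsilon: Beta, 5–4.
Beta vs Sigma: Beta, 5–4.
Beta–Eta: Eta 5–4.
Beta–Tau: Tau 5–4.
Epsilon vs Sigma: Sigma wins 8–1.
Epsilon vs Eta: Eta, 9–0.
Epsilon vs Tau: Tau wins 5–4.
Sigma–Eta: Eta 9–0.
Sigma–Tau: Tau 5–4.
Eta vs Tau: Tau wins 5–4.
Only Tau has no losses; Tau is the Condorcet winner.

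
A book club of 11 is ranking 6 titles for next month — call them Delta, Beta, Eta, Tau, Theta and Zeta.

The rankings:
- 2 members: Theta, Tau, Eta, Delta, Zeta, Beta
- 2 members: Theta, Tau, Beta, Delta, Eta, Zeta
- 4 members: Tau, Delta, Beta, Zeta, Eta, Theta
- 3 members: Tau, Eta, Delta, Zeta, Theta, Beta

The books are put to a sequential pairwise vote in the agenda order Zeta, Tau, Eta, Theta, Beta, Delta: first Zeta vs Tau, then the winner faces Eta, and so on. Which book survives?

Tau

Round 1: Zeta vs Tau — 0–11, Tau advances.
Round 2: Tau vs Eta — 11–0, Tau advances.
Round 3: Tau vs Theta — 7–4, Tau advances.
Round 4: Tau vs Beta — 11–0, Tau advances.
Round 5: Tau vs Delta — 11–0, Tau advances.
Tau survives the agenda.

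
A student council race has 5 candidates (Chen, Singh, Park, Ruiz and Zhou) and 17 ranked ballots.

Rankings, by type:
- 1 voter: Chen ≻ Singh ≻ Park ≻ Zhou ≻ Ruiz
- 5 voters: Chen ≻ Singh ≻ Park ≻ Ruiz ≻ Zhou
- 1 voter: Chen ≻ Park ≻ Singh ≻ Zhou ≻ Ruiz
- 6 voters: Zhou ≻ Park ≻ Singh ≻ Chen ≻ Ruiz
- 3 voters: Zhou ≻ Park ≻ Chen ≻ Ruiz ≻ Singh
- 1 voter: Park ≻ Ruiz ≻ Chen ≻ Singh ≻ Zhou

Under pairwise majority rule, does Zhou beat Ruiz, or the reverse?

Zhou

Ballots ranking Zhou above Ruiz: 1 + 1 + 6 + 3 = 11.
Ballots ranking Ruiz above Zhou: 17 − 11 = 6.
Zhou wins the head-to-head 11–6.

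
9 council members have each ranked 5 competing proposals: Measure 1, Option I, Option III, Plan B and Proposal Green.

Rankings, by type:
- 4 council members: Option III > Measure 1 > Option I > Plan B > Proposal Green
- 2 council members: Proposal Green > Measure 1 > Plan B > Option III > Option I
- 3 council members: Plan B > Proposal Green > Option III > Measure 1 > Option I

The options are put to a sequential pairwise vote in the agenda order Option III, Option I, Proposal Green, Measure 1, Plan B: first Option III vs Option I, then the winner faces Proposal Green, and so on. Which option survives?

Plan B

Round 1: Option III vs Option I — 9–0, Option III advances.
Round 2: Option III vs Proposal Green — 4–5, Proposal Green advances.
Round 3: Proposal Green vs Measure 1 — 5–4, Proposal Green advances.
Round 4: Proposal Green vs Plan B — 2–7, Plan B advances.
The agenda winner is Plan B.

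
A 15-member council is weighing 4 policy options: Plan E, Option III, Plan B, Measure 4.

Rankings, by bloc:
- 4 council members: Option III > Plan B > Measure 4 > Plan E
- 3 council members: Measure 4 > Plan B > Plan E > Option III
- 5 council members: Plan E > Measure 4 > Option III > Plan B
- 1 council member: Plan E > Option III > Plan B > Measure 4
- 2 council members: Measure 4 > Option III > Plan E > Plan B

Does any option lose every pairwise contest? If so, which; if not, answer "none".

Plan B

Pairwise majorities:
Plan E vs Option III: 3+5+1 = 9 for Plan E, 6 for Option III — Plan E by 9–6.
Plan E–Plan B: Plan E 8–7.
Plan E vs Measure 4: Plan E is ranked higher on 5+1 = 6 ballots, Measure 4 on 9. Measure 4 wins 9–6.
Option III–Plan B: Option III 12–3.
Option III–Measure 4: Measure 4 10–5.
Plan B vs Measure 4: Plan B is ranked higher on 4+1 = 5 ballots, Measure 4 on 10. Measure 4 wins 10–5.
Plan B is beaten in every head-to-head and is the Condorcet loser.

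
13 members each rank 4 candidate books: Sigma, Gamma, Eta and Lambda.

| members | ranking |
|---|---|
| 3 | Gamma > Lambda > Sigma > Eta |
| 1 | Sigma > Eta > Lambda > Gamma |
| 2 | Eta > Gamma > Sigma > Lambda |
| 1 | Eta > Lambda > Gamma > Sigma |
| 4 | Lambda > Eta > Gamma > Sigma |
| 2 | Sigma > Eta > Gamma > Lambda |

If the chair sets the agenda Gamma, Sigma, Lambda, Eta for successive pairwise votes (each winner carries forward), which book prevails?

Eta

Round 1: Gamma vs Sigma — 10–3, Gamma advances.
Round 2: Gamma vs Lambda — 7–6, Gamma advances.
Round 3: Gamma vs Eta — 3–10, Eta advances.
The agenda winner is Eta.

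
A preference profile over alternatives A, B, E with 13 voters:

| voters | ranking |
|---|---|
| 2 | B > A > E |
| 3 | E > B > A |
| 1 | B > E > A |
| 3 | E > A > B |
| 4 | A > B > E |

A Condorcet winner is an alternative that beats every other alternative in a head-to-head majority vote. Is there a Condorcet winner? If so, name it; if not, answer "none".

none

Head-to-head results (13 voters):
A–B: A 7–6.
A–E: E 7–6.
B vs E: B, 7–6.
Each alternative drops at least one matchup (A loses to E; B loses to A; E loses to B); the cycle A beats B beats E beats A rules out a Condorcet winner.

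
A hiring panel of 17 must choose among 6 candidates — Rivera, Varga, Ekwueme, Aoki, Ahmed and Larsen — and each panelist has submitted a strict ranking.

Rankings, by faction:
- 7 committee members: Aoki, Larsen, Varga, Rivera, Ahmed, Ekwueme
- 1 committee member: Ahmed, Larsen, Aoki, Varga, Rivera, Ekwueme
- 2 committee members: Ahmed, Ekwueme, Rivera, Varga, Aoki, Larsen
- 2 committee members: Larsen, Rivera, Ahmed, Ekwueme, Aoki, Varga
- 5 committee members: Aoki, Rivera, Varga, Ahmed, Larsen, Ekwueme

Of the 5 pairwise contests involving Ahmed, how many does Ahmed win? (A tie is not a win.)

Ahmed against each rival (17 committee members):
Ahmed vs Rivera: Rivera, 14–3.
Ahmed vs Varga: Varga, 12–5.
Ahmed vs Ekwueme: 17 to 0, Ahmed.
Ahmed vs Aoki: Ahmed preferred on 1+2+2 = 5 ballots; Aoki wins 12–5.
Ahmed vs Larsen: Larsen, 9–8.
Ahmed beats Ekwueme; loses to Rivera, Varga, Aoki, Larsen — 1 pairwise win.

1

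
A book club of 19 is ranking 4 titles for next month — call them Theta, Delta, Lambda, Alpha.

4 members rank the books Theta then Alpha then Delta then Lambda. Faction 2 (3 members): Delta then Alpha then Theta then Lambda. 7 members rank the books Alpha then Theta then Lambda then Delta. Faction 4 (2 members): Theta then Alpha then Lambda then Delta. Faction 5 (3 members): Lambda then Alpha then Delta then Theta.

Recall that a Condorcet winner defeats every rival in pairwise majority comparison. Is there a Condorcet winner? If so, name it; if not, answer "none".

Head-to-head results (19 members):
Theta vs Delta: Theta wins 13–6.
Theta–Lambda: Theta 16–3.
Theta–Alpha: Alpha 13–6.
Delta vs Lambda: Lambda wins 12–7.
Delta vs Alpha: Alpha wins 16–3.
Lambda–Alpha: Alpha 16–3.
Alpha beats each of Theta, Delta, Lambda — Alpha is the Condorcet winner.

Alpha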